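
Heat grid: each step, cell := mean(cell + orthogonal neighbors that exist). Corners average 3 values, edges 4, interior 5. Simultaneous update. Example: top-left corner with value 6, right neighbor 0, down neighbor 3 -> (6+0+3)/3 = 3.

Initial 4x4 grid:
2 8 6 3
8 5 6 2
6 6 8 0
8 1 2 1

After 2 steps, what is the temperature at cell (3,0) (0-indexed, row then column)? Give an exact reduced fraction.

Step 1: cell (3,0) = 5
Step 2: cell (3,0) = 65/12
Full grid after step 2:
  11/2 59/10 301/60 73/18
  497/80 277/50 249/50 437/120
  449/80 549/100 83/20 109/40
  65/12 349/80 253/80 9/4

Answer: 65/12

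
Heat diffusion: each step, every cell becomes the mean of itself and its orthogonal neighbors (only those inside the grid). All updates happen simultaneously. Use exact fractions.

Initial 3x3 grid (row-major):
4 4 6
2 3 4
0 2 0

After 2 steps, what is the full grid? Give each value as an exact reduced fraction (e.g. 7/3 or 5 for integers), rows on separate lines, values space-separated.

Answer: 59/18 61/16 73/18
119/48 14/5 155/48
29/18 91/48 13/6

Derivation:
After step 1:
  10/3 17/4 14/3
  9/4 3 13/4
  4/3 5/4 2
After step 2:
  59/18 61/16 73/18
  119/48 14/5 155/48
  29/18 91/48 13/6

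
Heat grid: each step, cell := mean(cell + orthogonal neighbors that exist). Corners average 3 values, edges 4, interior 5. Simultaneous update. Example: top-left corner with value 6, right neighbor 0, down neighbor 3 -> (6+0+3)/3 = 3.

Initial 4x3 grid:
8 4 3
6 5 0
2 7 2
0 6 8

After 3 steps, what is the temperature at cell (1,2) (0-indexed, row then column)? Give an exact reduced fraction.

Step 1: cell (1,2) = 5/2
Step 2: cell (1,2) = 809/240
Step 3: cell (1,2) = 27143/7200
Full grid after step 3:
  49/10 7847/1800 7979/2160
  2789/600 25649/6000 27143/7200
  15449/3600 2127/500 30323/7200
  8869/2160 21187/4800 1213/270

Answer: 27143/7200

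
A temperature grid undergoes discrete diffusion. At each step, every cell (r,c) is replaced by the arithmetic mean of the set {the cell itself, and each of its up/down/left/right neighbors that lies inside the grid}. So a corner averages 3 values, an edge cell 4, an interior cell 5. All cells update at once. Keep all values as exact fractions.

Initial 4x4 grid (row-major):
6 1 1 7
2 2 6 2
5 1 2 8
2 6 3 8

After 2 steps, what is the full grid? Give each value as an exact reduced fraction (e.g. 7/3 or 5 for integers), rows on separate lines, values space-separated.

After step 1:
  3 5/2 15/4 10/3
  15/4 12/5 13/5 23/4
  5/2 16/5 4 5
  13/3 3 19/4 19/3
After step 2:
  37/12 233/80 731/240 77/18
  233/80 289/100 37/10 1001/240
  827/240 151/50 391/100 253/48
  59/18 917/240 217/48 193/36

Answer: 37/12 233/80 731/240 77/18
233/80 289/100 37/10 1001/240
827/240 151/50 391/100 253/48
59/18 917/240 217/48 193/36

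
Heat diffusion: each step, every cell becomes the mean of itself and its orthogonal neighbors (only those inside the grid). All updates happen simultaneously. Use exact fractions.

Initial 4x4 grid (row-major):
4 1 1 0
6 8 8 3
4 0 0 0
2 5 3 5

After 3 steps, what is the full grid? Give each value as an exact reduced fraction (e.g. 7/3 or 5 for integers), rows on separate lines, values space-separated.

After step 1:
  11/3 7/2 5/2 4/3
  11/2 23/5 4 11/4
  3 17/5 11/5 2
  11/3 5/2 13/4 8/3
After step 2:
  38/9 107/30 17/6 79/36
  503/120 21/5 321/100 121/48
  467/120 157/50 297/100 577/240
  55/18 769/240 637/240 95/36
After step 3:
  4313/1080 667/180 664/225 1087/432
  2971/720 2197/600 18881/6000 18593/7200
  12851/3600 20887/6000 8627/3000 18961/7200
  7309/2160 21697/7200 20641/7200 2771/1080

Answer: 4313/1080 667/180 664/225 1087/432
2971/720 2197/600 18881/6000 18593/7200
12851/3600 20887/6000 8627/3000 18961/7200
7309/2160 21697/7200 20641/7200 2771/1080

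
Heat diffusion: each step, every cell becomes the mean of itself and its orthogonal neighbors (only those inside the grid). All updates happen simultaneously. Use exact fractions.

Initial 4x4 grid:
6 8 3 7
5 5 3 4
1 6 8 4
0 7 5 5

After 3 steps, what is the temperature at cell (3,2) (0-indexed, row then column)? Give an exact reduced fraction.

Answer: 37057/7200

Derivation:
Step 1: cell (3,2) = 25/4
Step 2: cell (3,2) = 1237/240
Step 3: cell (3,2) = 37057/7200
Full grid after step 3:
  2831/540 37829/7200 36757/7200 5243/1080
  34139/7200 3763/750 15071/3000 35017/7200
  5999/1440 7081/1500 15053/3000 36697/7200
  1073/270 6461/1440 37057/7200 5561/1080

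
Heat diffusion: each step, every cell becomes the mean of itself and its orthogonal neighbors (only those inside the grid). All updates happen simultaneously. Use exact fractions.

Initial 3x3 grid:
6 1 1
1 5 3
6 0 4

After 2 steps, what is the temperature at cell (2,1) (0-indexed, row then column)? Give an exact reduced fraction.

Answer: 125/48

Derivation:
Step 1: cell (2,1) = 15/4
Step 2: cell (2,1) = 125/48
Full grid after step 2:
  125/36 115/48 49/18
  23/8 67/20 37/16
  127/36 125/48 28/9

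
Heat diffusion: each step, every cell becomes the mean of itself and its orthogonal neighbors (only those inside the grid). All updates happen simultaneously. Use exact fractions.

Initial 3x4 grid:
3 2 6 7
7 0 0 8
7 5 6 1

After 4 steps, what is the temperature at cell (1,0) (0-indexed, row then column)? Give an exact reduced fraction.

Answer: 3513179/864000

Derivation:
Step 1: cell (1,0) = 17/4
Step 2: cell (1,0) = 1043/240
Step 3: cell (1,0) = 60121/14400
Step 4: cell (1,0) = 3513179/864000
Full grid after step 4:
  168637/43200 23051/6000 4693/1125 11837/2700
  3513179/864000 1447801/360000 40541/10000 79333/18000
  558511/129600 445543/108000 150301/36000 317/75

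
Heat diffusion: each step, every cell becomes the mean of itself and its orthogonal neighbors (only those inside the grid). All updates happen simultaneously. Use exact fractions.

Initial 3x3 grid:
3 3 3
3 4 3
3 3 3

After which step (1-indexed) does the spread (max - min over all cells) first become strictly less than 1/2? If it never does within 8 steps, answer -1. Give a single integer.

Step 1: max=13/4, min=3, spread=1/4
  -> spread < 1/2 first at step 1
Step 2: max=81/25, min=249/80, spread=51/400
Step 3: max=15223/4800, min=1127/360, spread=589/14400
Step 4: max=94943/30000, min=905081/288000, spread=31859/1440000
Step 5: max=54531607/17280000, min=5664721/1800000, spread=751427/86400000
Step 6: max=340634687/108000000, min=3265463129/1036800000, spread=23149331/5184000000
Step 7: max=196106654263/62208000000, min=20414931889/6480000000, spread=616540643/311040000000
Step 8: max=1225512453983/388800000000, min=11761372008761/3732480000000, spread=17737747379/18662400000000

Answer: 1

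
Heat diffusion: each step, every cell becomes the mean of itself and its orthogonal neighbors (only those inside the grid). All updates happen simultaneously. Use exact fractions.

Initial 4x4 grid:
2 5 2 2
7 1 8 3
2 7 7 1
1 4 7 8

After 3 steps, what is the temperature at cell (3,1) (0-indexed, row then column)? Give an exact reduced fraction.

Step 1: cell (3,1) = 19/4
Step 2: cell (3,1) = 1067/240
Step 3: cell (3,1) = 33893/7200
Full grid after step 3:
  541/135 5351/1440 28163/7200 467/135
  5441/1440 6661/1500 6227/1500 29993/7200
  29813/7200 13129/3000 3041/600 34649/7200
  4201/1080 33893/7200 37349/7200 1157/216

Answer: 33893/7200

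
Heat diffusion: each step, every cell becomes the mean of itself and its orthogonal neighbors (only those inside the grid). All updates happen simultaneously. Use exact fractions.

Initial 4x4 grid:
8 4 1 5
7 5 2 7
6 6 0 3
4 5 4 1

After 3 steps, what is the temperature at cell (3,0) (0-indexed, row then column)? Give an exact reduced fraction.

Step 1: cell (3,0) = 5
Step 2: cell (3,0) = 31/6
Step 3: cell (3,0) = 1769/360
Full grid after step 3:
  11723/2160 8453/1800 7127/1800 803/216
  39017/7200 27953/6000 11203/3000 12799/3600
  4193/800 4377/1000 21211/6000 11267/3600
  1769/360 10259/2400 23689/7200 1301/432

Answer: 1769/360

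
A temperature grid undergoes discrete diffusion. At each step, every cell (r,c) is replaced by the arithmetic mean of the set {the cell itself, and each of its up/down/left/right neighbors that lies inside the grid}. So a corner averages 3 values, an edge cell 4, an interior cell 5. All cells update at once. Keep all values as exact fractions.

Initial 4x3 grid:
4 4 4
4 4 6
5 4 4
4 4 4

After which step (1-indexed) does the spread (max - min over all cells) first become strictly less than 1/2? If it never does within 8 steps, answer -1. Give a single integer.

Answer: 2

Derivation:
Step 1: max=14/3, min=4, spread=2/3
Step 2: max=271/60, min=49/12, spread=13/30
  -> spread < 1/2 first at step 2
Step 3: max=2371/540, min=943/225, spread=539/2700
Step 4: max=469331/108000, min=136333/32400, spread=44663/324000
Step 5: max=4201961/972000, min=4094701/972000, spread=5363/48600
Step 6: max=7844747/1822500, min=123169477/29160000, spread=93859/1166400
Step 7: max=939375671/218700000, min=7400787293/1749600000, spread=4568723/69984000
Step 8: max=225001575631/52488000000, min=444760995637/104976000000, spread=8387449/167961600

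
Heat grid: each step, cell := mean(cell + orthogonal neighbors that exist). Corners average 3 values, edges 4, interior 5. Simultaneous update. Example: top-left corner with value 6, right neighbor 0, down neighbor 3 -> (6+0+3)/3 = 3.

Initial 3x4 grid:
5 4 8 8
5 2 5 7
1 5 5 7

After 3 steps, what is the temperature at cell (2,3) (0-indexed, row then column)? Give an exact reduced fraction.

Answer: 6427/1080

Derivation:
Step 1: cell (2,3) = 19/3
Step 2: cell (2,3) = 223/36
Step 3: cell (2,3) = 6427/1080
Full grid after step 3:
  9457/2160 8719/1800 21143/3600 13999/2160
  56617/14400 6857/1500 5493/1000 30289/4800
  517/135 30301/7200 37961/7200 6427/1080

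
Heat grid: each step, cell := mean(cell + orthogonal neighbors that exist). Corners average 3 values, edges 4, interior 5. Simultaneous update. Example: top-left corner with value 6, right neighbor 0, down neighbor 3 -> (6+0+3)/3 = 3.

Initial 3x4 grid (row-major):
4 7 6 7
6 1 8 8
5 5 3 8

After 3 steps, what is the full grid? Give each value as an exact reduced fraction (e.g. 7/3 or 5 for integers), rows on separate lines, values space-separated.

Answer: 5567/1080 2341/450 3763/600 4739/720
931/200 2659/500 34253/6000 96427/14400
5197/1080 17203/3600 20953/3600 13337/2160

Derivation:
After step 1:
  17/3 9/2 7 7
  4 27/5 26/5 31/4
  16/3 7/2 6 19/3
After step 2:
  85/18 677/120 237/40 29/4
  51/10 113/25 627/100 1577/240
  77/18 607/120 631/120 241/36
After step 3:
  5567/1080 2341/450 3763/600 4739/720
  931/200 2659/500 34253/6000 96427/14400
  5197/1080 17203/3600 20953/3600 13337/2160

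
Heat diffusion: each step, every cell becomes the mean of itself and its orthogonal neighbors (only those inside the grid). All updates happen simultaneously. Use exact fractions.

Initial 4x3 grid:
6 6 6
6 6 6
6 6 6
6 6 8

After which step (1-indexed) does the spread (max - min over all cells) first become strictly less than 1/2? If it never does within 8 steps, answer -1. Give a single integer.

Step 1: max=20/3, min=6, spread=2/3
Step 2: max=59/9, min=6, spread=5/9
Step 3: max=689/108, min=6, spread=41/108
  -> spread < 1/2 first at step 3
Step 4: max=81977/12960, min=6, spread=4217/12960
Step 5: max=4874749/777600, min=21679/3600, spread=38417/155520
Step 6: max=291136211/46656000, min=434597/72000, spread=1903471/9331200
Step 7: max=17397149089/2799360000, min=13075759/2160000, spread=18038617/111974400
Step 8: max=1041037782851/167961600000, min=1179326759/194400000, spread=883978523/6718464000

Answer: 3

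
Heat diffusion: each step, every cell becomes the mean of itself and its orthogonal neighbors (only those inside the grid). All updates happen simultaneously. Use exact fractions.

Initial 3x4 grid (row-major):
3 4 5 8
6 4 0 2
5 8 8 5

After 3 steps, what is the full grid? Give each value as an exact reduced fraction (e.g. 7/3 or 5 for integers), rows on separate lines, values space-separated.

Answer: 9659/2160 31277/7200 10279/2400 779/180
35017/7200 28291/6000 4521/1000 7071/1600
1453/270 9413/1800 1959/400 3391/720

Derivation:
After step 1:
  13/3 4 17/4 5
  9/2 22/5 19/5 15/4
  19/3 25/4 21/4 5
After step 2:
  77/18 1019/240 341/80 13/3
  587/120 459/100 429/100 351/80
  205/36 667/120 203/40 14/3
After step 3:
  9659/2160 31277/7200 10279/2400 779/180
  35017/7200 28291/6000 4521/1000 7071/1600
  1453/270 9413/1800 1959/400 3391/720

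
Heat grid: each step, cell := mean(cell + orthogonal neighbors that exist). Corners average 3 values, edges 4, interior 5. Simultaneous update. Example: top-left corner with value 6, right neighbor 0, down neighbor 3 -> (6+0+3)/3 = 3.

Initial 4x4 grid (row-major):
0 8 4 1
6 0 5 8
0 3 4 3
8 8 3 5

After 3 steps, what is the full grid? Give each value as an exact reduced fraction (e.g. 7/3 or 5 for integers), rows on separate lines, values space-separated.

After step 1:
  14/3 3 9/2 13/3
  3/2 22/5 21/5 17/4
  17/4 3 18/5 5
  16/3 11/2 5 11/3
After step 2:
  55/18 497/120 481/120 157/36
  889/240 161/50 419/100 1067/240
  169/48 83/20 104/25 991/240
  181/36 113/24 533/120 41/9
After step 3:
  7849/2160 12983/3600 15031/3600 9227/2160
  24301/7200 23287/6000 24029/6000 30827/7200
  1181/288 23711/6000 5057/1200 31123/7200
  1909/432 3299/720 16079/3600 9451/2160

Answer: 7849/2160 12983/3600 15031/3600 9227/2160
24301/7200 23287/6000 24029/6000 30827/7200
1181/288 23711/6000 5057/1200 31123/7200
1909/432 3299/720 16079/3600 9451/2160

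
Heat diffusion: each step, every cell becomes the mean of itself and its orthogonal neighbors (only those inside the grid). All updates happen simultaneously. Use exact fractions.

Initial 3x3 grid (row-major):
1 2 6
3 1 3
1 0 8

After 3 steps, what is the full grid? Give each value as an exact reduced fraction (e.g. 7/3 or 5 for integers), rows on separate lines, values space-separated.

After step 1:
  2 5/2 11/3
  3/2 9/5 9/2
  4/3 5/2 11/3
After step 2:
  2 299/120 32/9
  199/120 64/25 409/120
  16/9 93/40 32/9
After step 3:
  41/20 19093/7200 851/270
  14393/7200 3733/1500 23543/7200
  1037/540 6131/2400 418/135

Answer: 41/20 19093/7200 851/270
14393/7200 3733/1500 23543/7200
1037/540 6131/2400 418/135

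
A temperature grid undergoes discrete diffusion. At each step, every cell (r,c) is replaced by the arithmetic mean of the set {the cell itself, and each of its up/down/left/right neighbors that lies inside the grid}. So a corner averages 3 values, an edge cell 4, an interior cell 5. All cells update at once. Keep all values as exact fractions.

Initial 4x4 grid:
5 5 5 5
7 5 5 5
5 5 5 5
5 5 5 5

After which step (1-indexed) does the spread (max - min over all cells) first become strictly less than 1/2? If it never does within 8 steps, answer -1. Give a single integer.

Answer: 3

Derivation:
Step 1: max=17/3, min=5, spread=2/3
Step 2: max=331/60, min=5, spread=31/60
Step 3: max=2911/540, min=5, spread=211/540
  -> spread < 1/2 first at step 3
Step 4: max=286843/54000, min=5, spread=16843/54000
Step 5: max=2568643/486000, min=22579/4500, spread=130111/486000
Step 6: max=76542367/14580000, min=1357159/270000, spread=3255781/14580000
Step 7: max=2287353691/437400000, min=1361107/270000, spread=82360351/437400000
Step 8: max=68361316891/13122000000, min=245506441/48600000, spread=2074577821/13122000000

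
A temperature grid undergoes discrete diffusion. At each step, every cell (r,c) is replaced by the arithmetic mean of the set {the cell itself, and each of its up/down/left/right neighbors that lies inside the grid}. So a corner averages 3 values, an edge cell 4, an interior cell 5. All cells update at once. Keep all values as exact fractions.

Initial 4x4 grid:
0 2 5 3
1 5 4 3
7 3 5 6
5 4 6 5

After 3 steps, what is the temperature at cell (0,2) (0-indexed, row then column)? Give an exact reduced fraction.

Answer: 1567/450

Derivation:
Step 1: cell (0,2) = 7/2
Step 2: cell (0,2) = 437/120
Step 3: cell (0,2) = 1567/450
Full grid after step 3:
  377/144 232/75 1567/450 8329/2160
  2653/800 1383/400 24271/6000 30007/7200
  28781/7200 26297/6000 27247/6000 6803/1440
  9983/2160 8429/1800 1781/360 10753/2160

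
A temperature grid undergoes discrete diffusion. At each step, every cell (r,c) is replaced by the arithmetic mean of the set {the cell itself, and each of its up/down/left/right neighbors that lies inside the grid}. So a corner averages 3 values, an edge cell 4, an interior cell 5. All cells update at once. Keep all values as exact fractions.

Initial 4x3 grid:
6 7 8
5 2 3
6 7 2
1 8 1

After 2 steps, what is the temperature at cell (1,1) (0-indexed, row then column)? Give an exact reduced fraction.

Step 1: cell (1,1) = 24/5
Step 2: cell (1,1) = 481/100
Full grid after step 2:
  11/2 451/80 31/6
  203/40 481/100 89/20
  39/8 441/100 47/12
  14/3 215/48 67/18

Answer: 481/100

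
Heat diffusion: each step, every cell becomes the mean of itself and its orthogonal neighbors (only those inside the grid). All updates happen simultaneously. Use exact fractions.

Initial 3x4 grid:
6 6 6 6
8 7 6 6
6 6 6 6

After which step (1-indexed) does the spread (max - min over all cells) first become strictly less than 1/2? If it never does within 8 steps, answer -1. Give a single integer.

Step 1: max=27/4, min=6, spread=3/4
Step 2: max=1601/240, min=6, spread=161/240
Step 3: max=94291/14400, min=2421/400, spread=1427/2880
  -> spread < 1/2 first at step 3
Step 4: max=5619929/864000, min=145979/24000, spread=72937/172800
Step 5: max=334868491/51840000, min=8802581/1440000, spread=719023/2073600
Step 6: max=20000047169/3110400000, min=176803793/28800000, spread=36209501/124416000
Step 7: max=1195140652771/186624000000, min=31948024261/5184000000, spread=72018847/298598400
Step 8: max=71481030922889/11197440000000, min=1922945813299/311040000000, spread=18039853153/89579520000

Answer: 3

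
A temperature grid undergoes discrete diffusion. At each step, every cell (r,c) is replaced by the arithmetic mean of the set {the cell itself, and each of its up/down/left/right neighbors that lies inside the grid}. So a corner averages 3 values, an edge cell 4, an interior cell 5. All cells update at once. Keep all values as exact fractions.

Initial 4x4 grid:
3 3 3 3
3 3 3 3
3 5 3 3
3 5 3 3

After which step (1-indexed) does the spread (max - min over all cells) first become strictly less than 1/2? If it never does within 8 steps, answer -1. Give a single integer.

Step 1: max=4, min=3, spread=1
Step 2: max=449/120, min=3, spread=89/120
Step 3: max=493/135, min=3, spread=88/135
Step 4: max=29177/8100, min=913/300, spread=2263/4050
Step 5: max=34433/9720, min=9209/3000, spread=14362/30375
  -> spread < 1/2 first at step 5
Step 6: max=12756337/3645000, min=209351/67500, spread=1451383/3645000
Step 7: max=378424183/109350000, min=1265927/405000, spread=36623893/109350000
Step 8: max=11254176001/3280500000, min=63768379/20250000, spread=923698603/3280500000

Answer: 5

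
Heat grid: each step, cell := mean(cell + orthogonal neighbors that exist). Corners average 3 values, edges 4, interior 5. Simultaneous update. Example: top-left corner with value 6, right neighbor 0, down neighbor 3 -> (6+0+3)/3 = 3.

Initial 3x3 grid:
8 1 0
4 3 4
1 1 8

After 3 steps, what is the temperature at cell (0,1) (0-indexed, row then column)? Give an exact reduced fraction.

Step 1: cell (0,1) = 3
Step 2: cell (0,1) = 29/10
Step 3: cell (0,1) = 3841/1200
Full grid after step 3:
  446/135 3841/1200 6331/2160
  12073/3600 1169/375 15589/4800
  749/240 47617/14400 446/135

Answer: 3841/1200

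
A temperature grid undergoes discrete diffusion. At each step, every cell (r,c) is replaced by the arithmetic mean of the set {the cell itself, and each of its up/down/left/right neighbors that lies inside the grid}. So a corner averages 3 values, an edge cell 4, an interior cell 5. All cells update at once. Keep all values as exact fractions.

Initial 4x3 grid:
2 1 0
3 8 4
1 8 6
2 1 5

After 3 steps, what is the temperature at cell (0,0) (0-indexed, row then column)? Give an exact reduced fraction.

Answer: 2161/720

Derivation:
Step 1: cell (0,0) = 2
Step 2: cell (0,0) = 11/4
Step 3: cell (0,0) = 2161/720
Full grid after step 3:
  2161/720 45347/14400 448/135
  2033/600 2861/750 28771/7200
  12823/3600 24263/6000 3619/800
  1757/540 3517/900 3091/720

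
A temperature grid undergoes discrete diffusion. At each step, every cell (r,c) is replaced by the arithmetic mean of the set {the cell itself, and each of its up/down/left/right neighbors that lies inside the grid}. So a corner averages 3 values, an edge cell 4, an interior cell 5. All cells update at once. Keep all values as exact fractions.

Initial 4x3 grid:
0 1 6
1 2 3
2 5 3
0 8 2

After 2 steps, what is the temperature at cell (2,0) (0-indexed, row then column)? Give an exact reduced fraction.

Answer: 127/48

Derivation:
Step 1: cell (2,0) = 2
Step 2: cell (2,0) = 127/48
Full grid after step 2:
  25/18 173/80 109/36
  379/240 67/25 749/240
  127/48 77/25 181/48
  109/36 185/48 34/9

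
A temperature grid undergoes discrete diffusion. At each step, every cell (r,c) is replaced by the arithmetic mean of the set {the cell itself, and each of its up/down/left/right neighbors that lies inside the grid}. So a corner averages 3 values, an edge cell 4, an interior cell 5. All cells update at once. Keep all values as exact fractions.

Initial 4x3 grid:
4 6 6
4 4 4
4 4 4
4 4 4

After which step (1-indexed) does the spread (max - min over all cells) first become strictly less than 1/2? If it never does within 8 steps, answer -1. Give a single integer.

Step 1: max=16/3, min=4, spread=4/3
Step 2: max=89/18, min=4, spread=17/18
Step 3: max=5167/1080, min=4, spread=847/1080
Step 4: max=75431/16200, min=908/225, spread=2011/3240
Step 5: max=8906783/1944000, min=219713/54000, spread=199423/388800
Step 6: max=527464867/116640000, min=4435249/1080000, spread=1938319/4665600
  -> spread < 1/2 first at step 6
Step 7: max=31355277053/6998400000, min=402244199/97200000, spread=95747789/279936000
Step 8: max=1867185255127/419904000000, min=24301143941/5832000000, spread=940023131/3359232000

Answer: 6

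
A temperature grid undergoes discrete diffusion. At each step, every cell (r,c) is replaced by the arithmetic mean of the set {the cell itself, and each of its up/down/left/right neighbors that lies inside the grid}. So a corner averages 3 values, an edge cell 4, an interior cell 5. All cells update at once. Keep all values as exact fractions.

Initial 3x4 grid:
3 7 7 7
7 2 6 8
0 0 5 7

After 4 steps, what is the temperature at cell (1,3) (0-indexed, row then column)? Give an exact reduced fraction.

Step 1: cell (1,3) = 7
Step 2: cell (1,3) = 133/20
Step 3: cell (1,3) = 1523/240
Step 4: cell (1,3) = 17357/2880
Full grid after step 4:
  356/81 107953/21600 4967/864 41009/6480
  56797/14400 52663/12000 64993/12000 17357/2880
  8927/2592 172681/43200 8465/1728 73523/12960

Answer: 17357/2880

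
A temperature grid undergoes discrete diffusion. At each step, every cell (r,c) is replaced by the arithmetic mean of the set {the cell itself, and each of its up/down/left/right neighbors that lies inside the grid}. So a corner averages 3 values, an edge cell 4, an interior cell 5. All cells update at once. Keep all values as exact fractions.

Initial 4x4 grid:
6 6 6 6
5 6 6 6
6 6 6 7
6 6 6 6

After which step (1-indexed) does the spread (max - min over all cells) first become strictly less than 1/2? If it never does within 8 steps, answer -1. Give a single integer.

Answer: 3

Derivation:
Step 1: max=19/3, min=17/3, spread=2/3
Step 2: max=751/120, min=689/120, spread=31/60
Step 3: max=6691/1080, min=6269/1080, spread=211/540
  -> spread < 1/2 first at step 3
Step 4: max=199441/32400, min=189359/32400, spread=5041/16200
Step 5: max=5962111/972000, min=5701889/972000, spread=130111/486000
Step 6: max=178215781/29160000, min=171704219/29160000, spread=3255781/14580000
Step 7: max=5331160351/874800000, min=5166439649/874800000, spread=82360351/437400000
Step 8: max=159538577821/26244000000, min=155389422179/26244000000, spread=2074577821/13122000000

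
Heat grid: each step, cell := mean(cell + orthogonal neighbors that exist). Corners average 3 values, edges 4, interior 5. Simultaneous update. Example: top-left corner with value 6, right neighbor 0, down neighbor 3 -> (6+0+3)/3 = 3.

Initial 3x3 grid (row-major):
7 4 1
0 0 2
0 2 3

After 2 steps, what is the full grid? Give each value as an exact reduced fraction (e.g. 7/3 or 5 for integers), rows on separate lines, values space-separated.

Answer: 101/36 53/20 41/18
461/240 91/50 233/120
11/9 117/80 61/36

Derivation:
After step 1:
  11/3 3 7/3
  7/4 8/5 3/2
  2/3 5/4 7/3
After step 2:
  101/36 53/20 41/18
  461/240 91/50 233/120
  11/9 117/80 61/36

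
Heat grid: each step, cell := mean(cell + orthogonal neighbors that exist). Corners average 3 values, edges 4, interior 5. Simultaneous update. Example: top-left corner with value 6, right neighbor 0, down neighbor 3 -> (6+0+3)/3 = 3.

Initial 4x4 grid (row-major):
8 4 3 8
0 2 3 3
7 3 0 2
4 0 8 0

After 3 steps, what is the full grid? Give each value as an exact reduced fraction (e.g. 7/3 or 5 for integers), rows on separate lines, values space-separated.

After step 1:
  4 17/4 9/2 14/3
  17/4 12/5 11/5 4
  7/2 12/5 16/5 5/4
  11/3 15/4 2 10/3
After step 2:
  25/6 303/80 937/240 79/18
  283/80 31/10 163/50 727/240
  829/240 61/20 221/100 707/240
  131/36 709/240 737/240 79/36
After step 3:
  1379/360 359/96 27613/7200 1019/270
  1711/480 3347/1000 4651/1500 24523/7200
  985/288 8861/3000 4361/1500 18683/7200
  3617/1080 4577/1440 18773/7200 739/270

Answer: 1379/360 359/96 27613/7200 1019/270
1711/480 3347/1000 4651/1500 24523/7200
985/288 8861/3000 4361/1500 18683/7200
3617/1080 4577/1440 18773/7200 739/270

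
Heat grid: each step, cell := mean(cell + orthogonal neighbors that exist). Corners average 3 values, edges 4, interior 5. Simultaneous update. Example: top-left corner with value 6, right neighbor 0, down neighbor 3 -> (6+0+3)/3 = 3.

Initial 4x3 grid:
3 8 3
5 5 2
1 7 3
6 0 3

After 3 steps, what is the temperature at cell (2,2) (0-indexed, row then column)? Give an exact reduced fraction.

Answer: 4411/1200

Derivation:
Step 1: cell (2,2) = 15/4
Step 2: cell (2,2) = 61/20
Step 3: cell (2,2) = 4411/1200
Full grid after step 3:
  2561/540 63407/14400 9539/2160
  30131/7200 6637/1500 3457/900
  28991/7200 21143/6000 4411/1200
  7217/2160 12643/3600 551/180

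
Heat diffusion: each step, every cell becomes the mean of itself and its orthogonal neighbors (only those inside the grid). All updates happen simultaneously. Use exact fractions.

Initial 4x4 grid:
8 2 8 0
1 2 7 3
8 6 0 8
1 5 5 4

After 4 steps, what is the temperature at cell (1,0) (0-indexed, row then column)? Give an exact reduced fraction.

Answer: 914821/216000

Derivation:
Step 1: cell (1,0) = 19/4
Step 2: cell (1,0) = 961/240
Step 3: cell (1,0) = 30943/7200
Step 4: cell (1,0) = 914821/216000
Full grid after step 4:
  69037/16200 912031/216000 181379/43200 136289/32400
  914821/216000 191023/45000 383771/90000 182603/43200
  922117/216000 15449/3600 193279/45000 950647/216000
  27799/6480 928237/216000 953437/216000 71221/16200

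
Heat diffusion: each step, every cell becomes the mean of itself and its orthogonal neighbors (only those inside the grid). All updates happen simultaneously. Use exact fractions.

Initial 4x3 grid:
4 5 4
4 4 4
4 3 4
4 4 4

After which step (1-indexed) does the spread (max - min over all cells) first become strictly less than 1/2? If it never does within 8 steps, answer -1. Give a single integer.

Answer: 2

Derivation:
Step 1: max=13/3, min=15/4, spread=7/12
Step 2: max=203/48, min=381/100, spread=503/1200
  -> spread < 1/2 first at step 2
Step 3: max=59861/14400, min=18437/4800, spread=91/288
Step 4: max=3557839/864000, min=167017/43200, spread=217499/864000
Step 5: max=212099741/51840000, min=66993197/17280000, spread=222403/1036800
Step 6: max=12656238919/3110400000, min=4037256823/1036800000, spread=10889369/62208000
Step 7: max=756470824421/186624000000, min=242980269557/62208000000, spread=110120063/746496000
Step 8: max=45237130502239/11197440000000, min=14623822267663/3732480000000, spread=5462654797/44789760000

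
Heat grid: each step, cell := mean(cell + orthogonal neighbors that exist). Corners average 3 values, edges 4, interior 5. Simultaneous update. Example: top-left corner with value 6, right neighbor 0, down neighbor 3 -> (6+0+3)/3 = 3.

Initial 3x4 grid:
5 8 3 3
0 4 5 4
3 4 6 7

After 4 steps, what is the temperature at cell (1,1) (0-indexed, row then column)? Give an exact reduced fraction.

Step 1: cell (1,1) = 21/5
Step 2: cell (1,1) = 417/100
Step 3: cell (1,1) = 12599/3000
Step 4: cell (1,1) = 187999/45000
Full grid after step 4:
  261161/64800 920147/216000 957767/216000 587107/129600
  26261/6750 187999/45000 181663/40000 1338371/288000
  246461/64800 898397/216000 990517/216000 622307/129600

Answer: 187999/45000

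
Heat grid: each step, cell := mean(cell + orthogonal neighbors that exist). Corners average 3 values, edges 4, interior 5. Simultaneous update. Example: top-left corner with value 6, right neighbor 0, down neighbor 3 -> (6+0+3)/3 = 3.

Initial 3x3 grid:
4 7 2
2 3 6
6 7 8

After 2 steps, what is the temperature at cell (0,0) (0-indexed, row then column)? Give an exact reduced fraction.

Step 1: cell (0,0) = 13/3
Step 2: cell (0,0) = 145/36
Full grid after step 2:
  145/36 55/12 55/12
  217/48 47/10 87/16
  59/12 23/4 71/12

Answer: 145/36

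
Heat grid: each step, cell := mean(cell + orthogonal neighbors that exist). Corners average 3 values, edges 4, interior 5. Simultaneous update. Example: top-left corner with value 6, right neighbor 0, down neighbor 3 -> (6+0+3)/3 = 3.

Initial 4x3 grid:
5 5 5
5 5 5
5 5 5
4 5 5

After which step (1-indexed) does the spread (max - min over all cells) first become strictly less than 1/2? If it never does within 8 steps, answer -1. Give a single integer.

Step 1: max=5, min=14/3, spread=1/3
  -> spread < 1/2 first at step 1
Step 2: max=5, min=85/18, spread=5/18
Step 3: max=5, min=1039/216, spread=41/216
Step 4: max=5, min=125383/25920, spread=4217/25920
Step 5: max=35921/7200, min=7566851/1555200, spread=38417/311040
Step 6: max=717403/144000, min=455359789/93312000, spread=1903471/18662400
Step 7: max=21484241/4320000, min=27392610911/5598720000, spread=18038617/223948800
Step 8: max=1931073241/388800000, min=1646347817149/335923200000, spread=883978523/13436928000

Answer: 1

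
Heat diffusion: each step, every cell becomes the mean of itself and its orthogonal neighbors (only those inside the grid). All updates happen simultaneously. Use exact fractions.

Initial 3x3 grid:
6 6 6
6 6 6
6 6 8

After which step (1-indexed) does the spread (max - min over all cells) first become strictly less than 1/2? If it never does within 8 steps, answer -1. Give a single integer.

Answer: 3

Derivation:
Step 1: max=20/3, min=6, spread=2/3
Step 2: max=59/9, min=6, spread=5/9
Step 3: max=689/108, min=6, spread=41/108
  -> spread < 1/2 first at step 3
Step 4: max=41011/6480, min=1091/180, spread=347/1296
Step 5: max=2439737/388800, min=10957/1800, spread=2921/15552
Step 6: max=145796539/23328000, min=1321483/216000, spread=24611/186624
Step 7: max=8716802033/1399680000, min=29816741/4860000, spread=207329/2239488
Step 8: max=521914752451/83980800000, min=1594001599/259200000, spread=1746635/26873856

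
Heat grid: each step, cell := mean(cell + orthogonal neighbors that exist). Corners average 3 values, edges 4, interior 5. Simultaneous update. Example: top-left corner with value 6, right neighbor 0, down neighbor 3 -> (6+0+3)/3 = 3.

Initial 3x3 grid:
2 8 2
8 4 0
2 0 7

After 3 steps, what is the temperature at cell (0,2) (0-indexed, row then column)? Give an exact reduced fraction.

Step 1: cell (0,2) = 10/3
Step 2: cell (0,2) = 127/36
Step 3: cell (0,2) = 1597/432
Full grid after step 3:
  40/9 2921/720 1597/432
  2921/720 753/200 9649/2880
  1597/432 9649/2880 677/216

Answer: 1597/432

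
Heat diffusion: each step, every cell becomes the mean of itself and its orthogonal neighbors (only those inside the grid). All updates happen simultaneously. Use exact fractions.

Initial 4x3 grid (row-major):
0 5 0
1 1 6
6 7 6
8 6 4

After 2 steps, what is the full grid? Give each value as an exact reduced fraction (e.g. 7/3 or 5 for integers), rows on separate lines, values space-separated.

After step 1:
  2 3/2 11/3
  2 4 13/4
  11/2 26/5 23/4
  20/3 25/4 16/3
After step 2:
  11/6 67/24 101/36
  27/8 319/100 25/6
  581/120 267/50 293/60
  221/36 469/80 52/9

Answer: 11/6 67/24 101/36
27/8 319/100 25/6
581/120 267/50 293/60
221/36 469/80 52/9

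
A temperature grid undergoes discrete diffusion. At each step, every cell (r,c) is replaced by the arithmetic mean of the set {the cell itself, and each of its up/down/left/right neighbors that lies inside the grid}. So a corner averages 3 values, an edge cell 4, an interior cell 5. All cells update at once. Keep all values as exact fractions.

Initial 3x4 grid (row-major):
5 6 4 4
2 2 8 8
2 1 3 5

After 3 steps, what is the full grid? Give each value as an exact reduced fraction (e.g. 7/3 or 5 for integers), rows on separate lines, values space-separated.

Answer: 4099/1080 30293/7200 36263/7200 583/108
15137/4800 7623/2000 27799/6000 77081/14400
1477/540 22993/7200 31163/7200 1073/216

Derivation:
After step 1:
  13/3 17/4 11/2 16/3
  11/4 19/5 5 25/4
  5/3 2 17/4 16/3
After step 2:
  34/9 1073/240 241/48 205/36
  251/80 89/25 124/25 263/48
  77/36 703/240 199/48 95/18
After step 3:
  4099/1080 30293/7200 36263/7200 583/108
  15137/4800 7623/2000 27799/6000 77081/14400
  1477/540 22993/7200 31163/7200 1073/216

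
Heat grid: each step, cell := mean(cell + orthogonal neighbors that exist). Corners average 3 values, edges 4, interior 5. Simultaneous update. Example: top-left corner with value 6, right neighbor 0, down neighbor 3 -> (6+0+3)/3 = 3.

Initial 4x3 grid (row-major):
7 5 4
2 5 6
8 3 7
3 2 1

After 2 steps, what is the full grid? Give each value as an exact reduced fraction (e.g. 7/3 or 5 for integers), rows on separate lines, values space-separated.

Answer: 185/36 1147/240 21/4
551/120 509/100 379/80
113/24 197/50 217/48
127/36 179/48 59/18

Derivation:
After step 1:
  14/3 21/4 5
  11/2 21/5 11/2
  4 5 17/4
  13/3 9/4 10/3
After step 2:
  185/36 1147/240 21/4
  551/120 509/100 379/80
  113/24 197/50 217/48
  127/36 179/48 59/18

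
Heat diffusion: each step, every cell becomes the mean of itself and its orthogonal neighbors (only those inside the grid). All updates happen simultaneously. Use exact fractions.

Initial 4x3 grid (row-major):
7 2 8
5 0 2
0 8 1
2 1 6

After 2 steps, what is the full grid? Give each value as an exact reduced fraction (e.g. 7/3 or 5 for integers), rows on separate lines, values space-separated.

Answer: 143/36 979/240 11/3
889/240 77/25 18/5
39/16 353/100 35/12
3 119/48 67/18

Derivation:
After step 1:
  14/3 17/4 4
  3 17/5 11/4
  15/4 2 17/4
  1 17/4 8/3
After step 2:
  143/36 979/240 11/3
  889/240 77/25 18/5
  39/16 353/100 35/12
  3 119/48 67/18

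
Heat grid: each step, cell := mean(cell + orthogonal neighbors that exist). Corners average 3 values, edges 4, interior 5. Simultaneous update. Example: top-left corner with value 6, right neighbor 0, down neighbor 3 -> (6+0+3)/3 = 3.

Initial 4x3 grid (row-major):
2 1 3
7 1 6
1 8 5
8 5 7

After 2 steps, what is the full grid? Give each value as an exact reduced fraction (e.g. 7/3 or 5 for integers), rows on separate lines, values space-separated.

After step 1:
  10/3 7/4 10/3
  11/4 23/5 15/4
  6 4 13/2
  14/3 7 17/3
After step 2:
  47/18 781/240 53/18
  1001/240 337/100 1091/240
  209/48 281/50 239/48
  53/9 16/3 115/18

Answer: 47/18 781/240 53/18
1001/240 337/100 1091/240
209/48 281/50 239/48
53/9 16/3 115/18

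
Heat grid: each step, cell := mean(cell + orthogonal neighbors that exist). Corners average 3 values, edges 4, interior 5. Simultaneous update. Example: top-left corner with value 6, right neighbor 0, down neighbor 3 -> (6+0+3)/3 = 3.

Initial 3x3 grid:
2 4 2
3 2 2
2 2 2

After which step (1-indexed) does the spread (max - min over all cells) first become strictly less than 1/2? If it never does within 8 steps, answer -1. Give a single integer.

Step 1: max=3, min=2, spread=1
Step 2: max=323/120, min=2, spread=83/120
Step 3: max=1877/720, min=1957/900, spread=173/400
  -> spread < 1/2 first at step 3
Step 4: max=107839/43200, min=3961/1800, spread=511/1728
Step 5: max=6413933/2592000, min=54401/24000, spread=4309/20736
Step 6: max=378423751/155520000, min=7411237/3240000, spread=36295/248832
Step 7: max=22547570597/9331200000, min=1799335831/777600000, spread=305773/2985984
Step 8: max=1343058670159/559872000000, min=18094575497/7776000000, spread=2575951/35831808

Answer: 3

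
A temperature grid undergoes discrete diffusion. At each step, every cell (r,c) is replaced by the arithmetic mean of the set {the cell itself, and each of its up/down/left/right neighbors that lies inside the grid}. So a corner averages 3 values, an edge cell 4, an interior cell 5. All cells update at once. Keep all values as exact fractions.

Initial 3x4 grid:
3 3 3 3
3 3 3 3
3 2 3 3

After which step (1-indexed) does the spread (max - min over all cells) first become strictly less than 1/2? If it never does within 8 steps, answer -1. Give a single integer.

Answer: 1

Derivation:
Step 1: max=3, min=8/3, spread=1/3
  -> spread < 1/2 first at step 1
Step 2: max=3, min=329/120, spread=31/120
Step 3: max=3, min=3029/1080, spread=211/1080
Step 4: max=5353/1800, min=307103/108000, spread=14077/108000
Step 5: max=320317/108000, min=2775593/972000, spread=5363/48600
Step 6: max=177131/60000, min=83739191/29160000, spread=93859/1166400
Step 7: max=286263533/97200000, min=5038525519/1749600000, spread=4568723/69984000
Step 8: max=8566381111/2916000000, min=303147564371/104976000000, spread=8387449/167961600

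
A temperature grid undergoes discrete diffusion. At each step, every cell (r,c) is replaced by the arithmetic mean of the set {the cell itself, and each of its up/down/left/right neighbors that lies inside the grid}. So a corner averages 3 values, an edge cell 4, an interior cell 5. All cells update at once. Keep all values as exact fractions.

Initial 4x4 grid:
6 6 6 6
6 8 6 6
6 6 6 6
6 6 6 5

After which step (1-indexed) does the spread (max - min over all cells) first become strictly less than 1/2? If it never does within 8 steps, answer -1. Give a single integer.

Answer: 3

Derivation:
Step 1: max=13/2, min=17/3, spread=5/6
Step 2: max=161/25, min=103/18, spread=323/450
Step 3: max=7567/1200, min=1255/216, spread=5353/10800
  -> spread < 1/2 first at step 3
Step 4: max=33971/5400, min=190589/32400, spread=13237/32400
Step 5: max=1013669/162000, min=5754887/972000, spread=327127/972000
Step 6: max=30352997/4860000, min=34757833/5832000, spread=8328817/29160000
Step 7: max=453667291/72900000, min=1046921437/174960000, spread=209400307/874800000
Step 8: max=27153681371/4374000000, min=157634951129/26244000000, spread=5287137097/26244000000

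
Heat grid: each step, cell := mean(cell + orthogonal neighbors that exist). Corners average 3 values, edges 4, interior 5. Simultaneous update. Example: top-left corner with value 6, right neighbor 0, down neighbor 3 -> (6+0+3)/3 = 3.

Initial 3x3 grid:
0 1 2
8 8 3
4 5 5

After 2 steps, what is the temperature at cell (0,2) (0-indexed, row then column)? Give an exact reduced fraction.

Answer: 37/12

Derivation:
Step 1: cell (0,2) = 2
Step 2: cell (0,2) = 37/12
Full grid after step 2:
  43/12 51/16 37/12
  14/3 91/20 95/24
  97/18 41/8 43/9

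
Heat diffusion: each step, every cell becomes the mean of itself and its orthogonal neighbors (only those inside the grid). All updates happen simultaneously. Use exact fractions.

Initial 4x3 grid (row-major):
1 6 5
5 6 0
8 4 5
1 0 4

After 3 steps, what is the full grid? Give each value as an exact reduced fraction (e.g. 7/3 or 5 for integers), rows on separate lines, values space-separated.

Answer: 781/180 30793/7200 8587/2160
883/200 24619/6000 28813/7200
1571/400 971/250 2817/800
859/240 15667/4800 1171/360

Derivation:
After step 1:
  4 9/2 11/3
  5 21/5 4
  9/2 23/5 13/4
  3 9/4 3
After step 2:
  9/2 491/120 73/18
  177/40 223/50 907/240
  171/40 94/25 297/80
  13/4 257/80 17/6
After step 3:
  781/180 30793/7200 8587/2160
  883/200 24619/6000 28813/7200
  1571/400 971/250 2817/800
  859/240 15667/4800 1171/360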